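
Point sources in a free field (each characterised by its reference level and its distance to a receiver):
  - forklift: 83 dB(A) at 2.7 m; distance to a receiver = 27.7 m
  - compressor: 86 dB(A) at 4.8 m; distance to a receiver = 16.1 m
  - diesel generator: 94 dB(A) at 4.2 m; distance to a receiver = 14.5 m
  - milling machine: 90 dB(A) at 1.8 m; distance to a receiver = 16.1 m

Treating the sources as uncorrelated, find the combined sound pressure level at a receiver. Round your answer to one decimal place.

Propagate each source to the receiver with L = L_ref − 20·log₁₀(r/r_ref), then add intensities.
forklift: 83 − 20·log₁₀(27.7/2.7) = 83 − 20.22 = 62.78 dB(A).
compressor: 86 − 20·log₁₀(16.1/4.8) = 86 − 10.51 = 75.49 dB(A).
diesel generator: 94 − 20·log₁₀(14.5/4.2) = 94 − 10.76 = 83.24 dB(A).
milling machine: 90 − 20·log₁₀(16.1/1.8) = 90 − 19.03 = 70.97 dB(A).
Σ 10^(L/10) = 2.605e+08 → L_total = 10·log₁₀(2.605e+08) = 84.16 dB(A).

84.2 dB(A)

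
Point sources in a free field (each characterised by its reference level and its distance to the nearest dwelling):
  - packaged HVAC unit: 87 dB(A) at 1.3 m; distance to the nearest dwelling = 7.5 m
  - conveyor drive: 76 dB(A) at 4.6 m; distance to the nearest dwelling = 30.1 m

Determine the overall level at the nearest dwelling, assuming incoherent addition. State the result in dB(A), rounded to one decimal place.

72.0 dB(A)

First find each source's level at the receiver (point-source: −20·log₁₀(r/r_ref)), then combine on an intensity basis.
packaged HVAC unit: 87 − 20·log₁₀(7.5/1.3) = 87 − 15.22 = 71.78 dB(A).
conveyor drive: 76 − 20·log₁₀(30.1/4.6) = 76 − 16.32 = 59.68 dB(A).
Σ 10^(L/10) = 1.599e+07 → L_total = 10·log₁₀(1.599e+07) = 72.04 dB(A).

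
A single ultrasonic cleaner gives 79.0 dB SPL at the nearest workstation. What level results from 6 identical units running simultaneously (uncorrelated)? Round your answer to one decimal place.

86.8 dB SPL

With 6 equal, uncorrelated contributions the intensity is 6× that of one unit, giving a rise of 10·log₁₀ 6.
L_total = 79.0 + 10·log₁₀(6) = 79.0 + 7.782 = 86.78 dB SPL.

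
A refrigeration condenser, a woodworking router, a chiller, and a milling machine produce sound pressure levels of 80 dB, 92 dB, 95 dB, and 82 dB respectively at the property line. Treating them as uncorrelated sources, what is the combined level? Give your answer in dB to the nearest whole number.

Incoherent sources combine by intensity addition: L_total = 10·log₁₀(Σ 10^(L_i/10)).
Σ 10^(L/10) = 10^(80/10) + 10^(92/10) + 10^(95/10) + 10^(82/10) = 5.006e+09.
L_total = 10·log₁₀(5.006e+09) = 96.99 dB.

97 dB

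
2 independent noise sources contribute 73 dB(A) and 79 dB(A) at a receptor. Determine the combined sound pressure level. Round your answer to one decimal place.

Incoherent sources combine by intensity addition: L_total = 10·log₁₀(Σ 10^(L_i/10)).
Σ 10^(L/10) = 10^(73/10) + 10^(79/10) = 9.939e+07.
L_total = 10·log₁₀(9.939e+07) = 79.97 dB(A).

80.0 dB(A)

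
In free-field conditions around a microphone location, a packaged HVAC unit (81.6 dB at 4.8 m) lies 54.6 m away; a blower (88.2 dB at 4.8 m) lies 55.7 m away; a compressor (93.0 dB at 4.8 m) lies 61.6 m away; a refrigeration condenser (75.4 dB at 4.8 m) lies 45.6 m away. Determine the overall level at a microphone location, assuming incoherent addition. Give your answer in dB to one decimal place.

72.7 dB

Apply inverse-square spreading to bring every level to the receiver, then sum 10^(L/10).
packaged HVAC unit: 81.6 − 20·log₁₀(54.6/4.8) = 81.6 − 21.12 = 60.48 dB.
blower: 88.2 − 20·log₁₀(55.7/4.8) = 88.2 − 21.29 = 66.91 dB.
compressor: 93.0 − 20·log₁₀(61.6/4.8) = 93.0 − 22.17 = 70.83 dB.
refrigeration condenser: 75.4 − 20·log₁₀(45.6/4.8) = 75.4 − 19.55 = 55.85 dB.
Σ 10^(L/10) = 1.852e+07 → L_total = 10·log₁₀(1.852e+07) = 72.68 dB.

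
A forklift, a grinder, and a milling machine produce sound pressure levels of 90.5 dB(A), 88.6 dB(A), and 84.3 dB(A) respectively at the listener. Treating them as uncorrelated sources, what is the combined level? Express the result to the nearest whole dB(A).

For uncorrelated sources the intensities add, so convert each level to linear form, sum, and take 10·log₁₀ of the total.
Σ 10^(L/10) = 10^(90.5/10) + 10^(88.6/10) + 10^(84.3/10) = 2.116e+09.
L_total = 10·log₁₀(2.116e+09) = 93.25 dB(A).

93 dB(A)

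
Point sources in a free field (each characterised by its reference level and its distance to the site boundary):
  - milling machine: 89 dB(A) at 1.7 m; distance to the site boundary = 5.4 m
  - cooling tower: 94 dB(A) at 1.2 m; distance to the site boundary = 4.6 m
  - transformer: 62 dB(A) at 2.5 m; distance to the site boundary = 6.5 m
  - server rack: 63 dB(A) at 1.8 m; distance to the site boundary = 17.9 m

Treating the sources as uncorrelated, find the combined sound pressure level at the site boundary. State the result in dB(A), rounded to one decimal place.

First find each source's level at the receiver (point-source: −20·log₁₀(r/r_ref)), then combine on an intensity basis.
milling machine: 89 − 20·log₁₀(5.4/1.7) = 89 − 10.04 = 78.96 dB(A).
cooling tower: 94 − 20·log₁₀(4.6/1.2) = 94 − 11.67 = 82.33 dB(A).
transformer: 62 − 20·log₁₀(6.5/2.5) = 62 − 8.30 = 53.70 dB(A).
server rack: 63 − 20·log₁₀(17.9/1.8) = 63 − 19.95 = 43.05 dB(A).
Σ 10^(L/10) = 2.499e+08 → L_total = 10·log₁₀(2.499e+08) = 83.98 dB(A).

84.0 dB(A)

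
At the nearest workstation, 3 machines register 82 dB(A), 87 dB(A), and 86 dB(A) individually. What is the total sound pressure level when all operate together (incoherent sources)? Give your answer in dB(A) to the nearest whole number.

For uncorrelated sources the intensities add, so convert each level to linear form, sum, and take 10·log₁₀ of the total.
Σ 10^(L/10) = 10^(82/10) + 10^(87/10) + 10^(86/10) = 1.058e+09.
L_total = 10·log₁₀(1.058e+09) = 90.24 dB(A).

90 dB(A)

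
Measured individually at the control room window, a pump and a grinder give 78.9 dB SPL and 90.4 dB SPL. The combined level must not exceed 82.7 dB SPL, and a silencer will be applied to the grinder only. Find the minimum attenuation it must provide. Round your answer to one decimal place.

Fixed contribution from the other source: Σ 10^(L/10) = 10^(78.9/10) = 7.762e+07 (78.90 dB SPL).
The limit corresponds to 10^(82.7/10) = 1.862e+08; subtracting the fixed part leaves 1.086e+08 for the grinder, i.e. 80.36 dB SPL.
So the grinder must be reduced from 90.4 to 80.36 dB SPL: IL = 10.04 dB.

10.0 dB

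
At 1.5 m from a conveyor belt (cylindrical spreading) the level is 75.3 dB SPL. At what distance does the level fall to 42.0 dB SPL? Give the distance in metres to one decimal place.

For a line source L₁ − L₂ = 10·log₁₀(r₂/r₁), so r₂ = r₁·10^((L₁−L₂)/10).
r₂ = 1.5·10^((75.3−42.0)/10) = 1.5·10^(33.3/10) = 3206.94 m.

3206.9 m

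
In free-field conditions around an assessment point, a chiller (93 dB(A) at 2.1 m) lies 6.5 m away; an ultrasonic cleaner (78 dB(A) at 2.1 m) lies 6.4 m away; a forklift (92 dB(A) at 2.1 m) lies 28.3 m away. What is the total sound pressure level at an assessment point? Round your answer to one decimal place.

Propagate each source to the receiver with L = L_ref − 20·log₁₀(r/r_ref), then add intensities.
chiller: 93 − 20·log₁₀(6.5/2.1) = 93 − 9.81 = 83.19 dB(A).
ultrasonic cleaner: 78 − 20·log₁₀(6.4/2.1) = 78 − 9.68 = 68.32 dB(A).
forklift: 92 − 20·log₁₀(28.3/2.1) = 92 − 22.59 = 69.41 dB(A).
Σ 10^(L/10) = 2.238e+08 → L_total = 10·log₁₀(2.238e+08) = 83.50 dB(A).

83.5 dB(A)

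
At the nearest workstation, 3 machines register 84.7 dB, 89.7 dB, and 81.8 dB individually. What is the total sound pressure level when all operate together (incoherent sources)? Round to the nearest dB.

For uncorrelated sources the intensities add, so convert each level to linear form, sum, and take 10·log₁₀ of the total.
Σ 10^(L/10) = 10^(84.7/10) + 10^(89.7/10) + 10^(81.8/10) = 1.380e+09.
L_total = 10·log₁₀(1.380e+09) = 91.40 dB.

91 dB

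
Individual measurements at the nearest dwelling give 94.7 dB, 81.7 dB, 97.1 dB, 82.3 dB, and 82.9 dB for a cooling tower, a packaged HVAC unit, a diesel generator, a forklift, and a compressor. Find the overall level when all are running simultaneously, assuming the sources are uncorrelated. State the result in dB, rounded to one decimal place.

99.3 dB

For uncorrelated sources the intensities add, so convert each level to linear form, sum, and take 10·log₁₀ of the total.
Σ 10^(L/10) = 10^(94.7/10) + 10^(81.7/10) + 10^(97.1/10) + 10^(82.3/10) + 10^(82.9/10) = 8.593e+09.
L_total = 10·log₁₀(8.593e+09) = 99.34 dB.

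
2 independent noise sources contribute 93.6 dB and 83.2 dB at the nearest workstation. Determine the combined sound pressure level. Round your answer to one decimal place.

Incoherent sources combine by intensity addition: L_total = 10·log₁₀(Σ 10^(L_i/10)).
Σ 10^(L/10) = 10^(93.6/10) + 10^(83.2/10) = 2.500e+09.
L_total = 10·log₁₀(2.500e+09) = 93.98 dB.

94.0 dB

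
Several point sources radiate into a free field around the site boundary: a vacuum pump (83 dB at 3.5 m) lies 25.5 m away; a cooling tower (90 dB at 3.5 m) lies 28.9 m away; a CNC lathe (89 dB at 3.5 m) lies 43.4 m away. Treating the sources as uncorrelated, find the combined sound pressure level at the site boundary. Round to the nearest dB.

Apply inverse-square spreading to bring every level to the receiver, then sum 10^(L/10).
vacuum pump: 83 − 20·log₁₀(25.5/3.5) = 83 − 17.25 = 65.75 dB.
cooling tower: 90 − 20·log₁₀(28.9/3.5) = 90 − 18.34 = 71.66 dB.
CNC lathe: 89 − 20·log₁₀(43.4/3.5) = 89 − 21.87 = 67.13 dB.
Σ 10^(L/10) = 2.359e+07 → L_total = 10·log₁₀(2.359e+07) = 73.73 dB.

74 dB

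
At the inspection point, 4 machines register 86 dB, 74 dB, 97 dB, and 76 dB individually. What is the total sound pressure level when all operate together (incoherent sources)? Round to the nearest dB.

For uncorrelated sources the intensities add, so convert each level to linear form, sum, and take 10·log₁₀ of the total.
Σ 10^(L/10) = 10^(86/10) + 10^(74/10) + 10^(97/10) + 10^(76/10) = 5.475e+09.
L_total = 10·log₁₀(5.475e+09) = 97.38 dB.

97 dB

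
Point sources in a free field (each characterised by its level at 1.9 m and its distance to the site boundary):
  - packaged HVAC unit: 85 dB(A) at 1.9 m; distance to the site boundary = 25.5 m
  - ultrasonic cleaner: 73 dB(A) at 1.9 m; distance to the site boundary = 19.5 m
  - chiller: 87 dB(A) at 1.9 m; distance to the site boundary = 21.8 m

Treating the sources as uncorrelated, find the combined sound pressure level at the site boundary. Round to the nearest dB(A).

Propagate each source to the receiver with L = L_ref − 20·log₁₀(r/r_ref), then add intensities.
packaged HVAC unit: 85 − 20·log₁₀(25.5/1.9) = 85 − 22.56 = 62.44 dB(A).
ultrasonic cleaner: 73 − 20·log₁₀(19.5/1.9) = 73 − 20.23 = 52.77 dB(A).
chiller: 87 − 20·log₁₀(21.8/1.9) = 87 − 21.19 = 65.81 dB(A).
Σ 10^(L/10) = 5.752e+06 → L_total = 10·log₁₀(5.752e+06) = 67.60 dB(A).

68 dB(A)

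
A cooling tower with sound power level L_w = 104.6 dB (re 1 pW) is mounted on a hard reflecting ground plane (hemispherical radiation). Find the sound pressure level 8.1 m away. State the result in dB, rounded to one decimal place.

78.4 dB

The power spreads over a hemisphere of area 2π·r², so L_p = L_w − 10·log₁₀(2π·r²).
2π·r² = 412.2 m², 10·log₁₀ of that is 26.151 dB.
L_p = 104.6 − 26.151 = 78.45 dB.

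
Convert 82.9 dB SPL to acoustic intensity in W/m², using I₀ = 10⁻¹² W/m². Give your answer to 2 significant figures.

0.00019 W/m²

L = 10·log₁₀(I/I₀) ⇒ I = I₀·10^(L/10) = 10⁻¹² × 10^8.29.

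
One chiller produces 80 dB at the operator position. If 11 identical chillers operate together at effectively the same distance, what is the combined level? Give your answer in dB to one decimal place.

With 11 equal, uncorrelated contributions the intensity is 11× that of one unit, giving a rise of 10·log₁₀ 11.
L_total = 80 + 10·log₁₀(11) = 80 + 10.414 = 90.41 dB.

90.4 dB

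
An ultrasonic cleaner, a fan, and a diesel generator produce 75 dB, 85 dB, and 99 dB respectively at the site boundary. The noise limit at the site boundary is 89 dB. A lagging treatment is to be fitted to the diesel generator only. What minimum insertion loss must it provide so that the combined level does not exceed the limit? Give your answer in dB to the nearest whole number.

The untreated sources together contribute 10^(75/10) + 10^(85/10) = 3.479e+08, i.e. 85.41 dB.
To meet 89 dB overall, the treated diesel generator may contribute at most 10^(89/10) − 3.479e+08 = 4.465e+08, i.e. 86.50 dB.
Required insertion loss = 99 − 86.50 = 12.50 dB.

13 dB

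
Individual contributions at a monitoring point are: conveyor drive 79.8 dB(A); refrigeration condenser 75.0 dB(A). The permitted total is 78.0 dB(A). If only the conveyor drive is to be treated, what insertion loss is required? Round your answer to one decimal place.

4.8 dB

Fixed contribution from the other source: Σ 10^(L/10) = 10^(75.0/10) = 3.162e+07 (75.00 dB(A)).
The limit corresponds to 10^(78.0/10) = 6.310e+07; subtracting the fixed part leaves 3.147e+07 for the conveyor drive, i.e. 74.98 dB(A).
Required insertion loss = 79.8 − 74.98 = 4.82 dB.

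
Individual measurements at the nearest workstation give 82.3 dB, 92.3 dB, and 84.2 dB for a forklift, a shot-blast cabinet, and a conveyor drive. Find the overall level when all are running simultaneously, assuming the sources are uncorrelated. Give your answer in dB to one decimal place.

93.3 dB

For uncorrelated sources the intensities add, so convert each level to linear form, sum, and take 10·log₁₀ of the total.
Σ 10^(L/10) = 10^(82.3/10) + 10^(92.3/10) + 10^(84.2/10) = 2.131e+09.
L_total = 10·log₁₀(2.131e+09) = 93.29 dB.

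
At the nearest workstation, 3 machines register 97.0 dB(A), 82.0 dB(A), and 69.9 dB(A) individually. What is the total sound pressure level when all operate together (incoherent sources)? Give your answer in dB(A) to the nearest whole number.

Incoherent sources combine by intensity addition: L_total = 10·log₁₀(Σ 10^(L_i/10)).
Σ 10^(L/10) = 10^(97.0/10) + 10^(82.0/10) + 10^(69.9/10) = 5.180e+09.
L_total = 10·log₁₀(5.180e+09) = 97.14 dB(A).

97 dB(A)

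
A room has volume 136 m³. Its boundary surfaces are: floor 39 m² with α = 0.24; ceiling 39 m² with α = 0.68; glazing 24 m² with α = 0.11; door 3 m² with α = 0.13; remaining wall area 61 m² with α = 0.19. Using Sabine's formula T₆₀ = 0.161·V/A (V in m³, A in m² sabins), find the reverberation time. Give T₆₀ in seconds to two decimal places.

0.43 s

Total absorption A = 39·0.24 + 39·0.68 + 24·0.11 + 3·0.13 + 61·0.19 = 50.50 m² sabins.
T₆₀ = 0.161 × 136 / 50.50 = 0.434 s.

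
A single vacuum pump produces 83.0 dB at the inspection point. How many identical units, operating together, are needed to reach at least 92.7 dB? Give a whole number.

N identical sources give L₁ + 10·log₁₀ N, so require 10·log₁₀ N ≥ 92.7 − 83.0 = 9.7 dB.
N ≥ 10^(9.7/10) = 9.333, so N = 10.

10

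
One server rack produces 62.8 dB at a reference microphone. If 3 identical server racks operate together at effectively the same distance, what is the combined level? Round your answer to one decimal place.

67.6 dB

With 3 equal, uncorrelated contributions the intensity is 3× that of one unit, giving a rise of 10·log₁₀ 3.
L_total = 62.8 + 10·log₁₀(3) = 62.8 + 4.771 = 67.57 dB.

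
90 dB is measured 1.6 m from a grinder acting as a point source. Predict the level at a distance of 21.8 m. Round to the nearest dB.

Spherical spreading from a point source gives a 20·log₁₀(r₂/r₁) drop.
L₂ = 90 − 20·log₁₀(21.8/1.6) = 90 − 22.687 = 67.31 dB.

67 dB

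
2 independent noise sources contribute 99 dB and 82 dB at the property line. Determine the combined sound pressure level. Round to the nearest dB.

99 dB

Incoherent sources combine by intensity addition: L_total = 10·log₁₀(Σ 10^(L_i/10)).
Σ 10^(L/10) = 10^(99/10) + 10^(82/10) = 8.102e+09.
L_total = 10·log₁₀(8.102e+09) = 99.09 dB.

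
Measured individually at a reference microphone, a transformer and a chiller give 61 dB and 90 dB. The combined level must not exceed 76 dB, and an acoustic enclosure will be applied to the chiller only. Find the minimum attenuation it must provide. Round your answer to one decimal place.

Everything except the chiller sums to 10^(61/10) = 1.259e+06 in linear terms, 61.00 dB.
To meet 76 dB overall, the treated chiller may contribute at most 10^(76/10) − 1.259e+06 = 3.855e+07, i.e. 75.86 dB.
Required insertion loss = 90 − 75.86 = 14.14 dB.

14.1 dB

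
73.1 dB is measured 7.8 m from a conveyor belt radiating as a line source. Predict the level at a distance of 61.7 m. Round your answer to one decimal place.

For a line source, L₂ = L₁ − 10·log₁₀(r₂/r₁).
L₂ = 73.1 − 10·log₁₀(61.7/7.8) = 73.1 − 8.982 = 64.12 dB.

64.1 dB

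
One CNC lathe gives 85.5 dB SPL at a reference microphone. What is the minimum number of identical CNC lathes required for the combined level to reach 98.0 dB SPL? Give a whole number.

18

N identical sources give L₁ + 10·log₁₀ N, so require 10·log₁₀ N ≥ 98.0 − 85.5 = 12.5 dB.
N ≥ 10^(12.5/10) = 17.783, so N = 18.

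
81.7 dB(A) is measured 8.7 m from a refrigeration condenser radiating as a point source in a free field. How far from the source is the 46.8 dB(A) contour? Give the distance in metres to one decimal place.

483.6 m

For a point source L₁ − L₂ = 20·log₁₀(r₂/r₁), so r₂ = r₁·10^((L₁−L₂)/20).
r₂ = 8.7·10^((81.7−46.8)/20) = 8.7·10^(34.9/20) = 483.64 m.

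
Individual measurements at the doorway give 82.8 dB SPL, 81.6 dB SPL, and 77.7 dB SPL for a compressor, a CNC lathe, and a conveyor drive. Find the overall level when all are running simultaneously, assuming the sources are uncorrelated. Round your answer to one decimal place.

Incoherent sources combine by intensity addition: L_total = 10·log₁₀(Σ 10^(L_i/10)).
Σ 10^(L/10) = 10^(82.8/10) + 10^(81.6/10) + 10^(77.7/10) = 3.940e+08.
L_total = 10·log₁₀(3.940e+08) = 85.95 dB SPL.

86.0 dB SPL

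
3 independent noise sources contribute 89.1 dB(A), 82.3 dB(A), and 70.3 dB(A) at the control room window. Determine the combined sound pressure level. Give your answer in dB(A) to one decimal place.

Incoherent sources combine by intensity addition: L_total = 10·log₁₀(Σ 10^(L_i/10)).
Σ 10^(L/10) = 10^(89.1/10) + 10^(82.3/10) + 10^(70.3/10) = 9.934e+08.
L_total = 10·log₁₀(9.934e+08) = 89.97 dB(A).

90.0 dB(A)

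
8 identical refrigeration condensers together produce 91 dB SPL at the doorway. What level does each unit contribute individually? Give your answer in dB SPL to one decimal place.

Dividing the total intensity by 8 lowers the level by 10·log₁₀ 8 = 9.031 dB: L₁ = 91 − 9.031.

82.0 dB SPL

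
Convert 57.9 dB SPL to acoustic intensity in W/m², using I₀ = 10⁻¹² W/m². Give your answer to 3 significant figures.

I/I₀ = 10^(57.9/10) = 6.166e+05, so I = 6.166e+05 × 10⁻¹² W/m².

6.17e-07 W/m²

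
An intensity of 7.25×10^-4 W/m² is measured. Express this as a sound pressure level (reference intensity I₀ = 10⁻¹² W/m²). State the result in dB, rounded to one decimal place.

L = 10·log₁₀(I/I₀) = 10·log₁₀(7.25×10^-4/10⁻¹²) = 10·log₁₀(7.25×10^8).
L = 10·(0.8603 + 8) = 88.60 dB.

88.6 dB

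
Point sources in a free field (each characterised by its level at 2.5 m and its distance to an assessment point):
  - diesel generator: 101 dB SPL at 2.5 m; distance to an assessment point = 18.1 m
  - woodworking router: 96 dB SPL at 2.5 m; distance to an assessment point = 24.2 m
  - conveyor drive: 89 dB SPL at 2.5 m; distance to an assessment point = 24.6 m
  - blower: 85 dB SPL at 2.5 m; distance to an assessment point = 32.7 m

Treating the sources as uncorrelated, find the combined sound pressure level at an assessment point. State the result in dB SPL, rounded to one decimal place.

First find each source's level at the receiver (point-source: −20·log₁₀(r/r_ref)), then combine on an intensity basis.
diesel generator: 101 − 20·log₁₀(18.1/2.5) = 101 − 17.19 = 83.81 dB SPL.
woodworking router: 96 − 20·log₁₀(24.2/2.5) = 96 − 19.72 = 76.28 dB SPL.
conveyor drive: 89 − 20·log₁₀(24.6/2.5) = 89 − 19.86 = 69.14 dB SPL.
blower: 85 − 20·log₁₀(32.7/2.5) = 85 − 22.33 = 62.67 dB SPL.
Σ 10^(L/10) = 2.927e+08 → L_total = 10·log₁₀(2.927e+08) = 84.66 dB SPL.

84.7 dB SPL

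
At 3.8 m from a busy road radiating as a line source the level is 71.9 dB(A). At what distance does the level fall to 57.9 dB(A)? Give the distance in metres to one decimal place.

95.5 m

For a line source L₁ − L₂ = 10·log₁₀(r₂/r₁), so r₂ = r₁·10^((L₁−L₂)/10).
r₂ = 3.8·10^((71.9−57.9)/10) = 3.8·10^(14.0/10) = 95.45 m.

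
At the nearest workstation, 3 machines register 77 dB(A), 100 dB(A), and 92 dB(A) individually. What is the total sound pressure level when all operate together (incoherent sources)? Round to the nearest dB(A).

Incoherent sources combine by intensity addition: L_total = 10·log₁₀(Σ 10^(L_i/10)).
Σ 10^(L/10) = 10^(77/10) + 10^(100/10) + 10^(92/10) = 1.164e+10.
L_total = 10·log₁₀(1.164e+10) = 100.66 dB(A).

101 dB(A)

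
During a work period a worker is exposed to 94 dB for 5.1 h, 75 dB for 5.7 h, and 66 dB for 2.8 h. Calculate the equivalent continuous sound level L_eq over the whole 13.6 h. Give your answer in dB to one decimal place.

Weight each interval's intensity by its duration and average over T = 13.6 h:
Σ tᵢ·10^(Lᵢ/10) = 5.1·10^(94/10) + 5.7·10^(75/10) + 2.8·10^(66/10) = 1.300e+10.
L_eq = 10·log₁₀(1.300e+10/13.6) = 89.80 dB.

89.8 dB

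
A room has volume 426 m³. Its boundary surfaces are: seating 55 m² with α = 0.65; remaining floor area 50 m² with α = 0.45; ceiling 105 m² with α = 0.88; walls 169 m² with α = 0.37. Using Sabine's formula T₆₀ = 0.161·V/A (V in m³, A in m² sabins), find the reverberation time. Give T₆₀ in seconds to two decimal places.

0.32 s

Summing Sᵢαᵢ: 55·0.65 + 50·0.45 + 105·0.88 + 169·0.37 = 213.18 m².
T₆₀ = 0.161 × 426 / 213.18 = 0.322 s.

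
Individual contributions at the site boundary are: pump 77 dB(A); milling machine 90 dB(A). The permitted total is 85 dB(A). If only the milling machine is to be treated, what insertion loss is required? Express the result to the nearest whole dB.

6 dB

Fixed contribution from the other source: Σ 10^(L/10) = 10^(77/10) = 5.012e+07 (77.00 dB(A)).
To meet 85 dB(A) overall, the treated milling machine may contribute at most 10^(85/10) − 5.012e+07 = 2.661e+08, i.e. 84.25 dB(A).
So the milling machine must be reduced from 90 to 84.25 dB(A): IL = 5.75 dB.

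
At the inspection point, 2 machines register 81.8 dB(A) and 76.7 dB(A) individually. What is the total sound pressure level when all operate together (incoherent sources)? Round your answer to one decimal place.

83.0 dB(A)

Incoherent sources combine by intensity addition: L_total = 10·log₁₀(Σ 10^(L_i/10)).
Σ 10^(L/10) = 10^(81.8/10) + 10^(76.7/10) = 1.981e+08.
L_total = 10·log₁₀(1.981e+08) = 82.97 dB(A).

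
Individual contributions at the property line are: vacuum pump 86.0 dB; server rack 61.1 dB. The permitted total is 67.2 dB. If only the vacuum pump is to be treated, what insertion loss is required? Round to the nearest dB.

20 dB

The untreated sources together contribute 10^(61.1/10) = 1.288e+06, i.e. 61.10 dB.
To meet 67.2 dB overall, the treated vacuum pump may contribute at most 10^(67.2/10) − 1.288e+06 = 3.960e+06, i.e. 65.98 dB.
Required insertion loss = 86.0 − 65.98 = 20.02 dB.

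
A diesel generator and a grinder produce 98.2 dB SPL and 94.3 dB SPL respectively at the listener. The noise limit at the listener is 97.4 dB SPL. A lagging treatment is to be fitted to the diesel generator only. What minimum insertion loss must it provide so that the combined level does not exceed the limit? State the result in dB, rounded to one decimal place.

3.7 dB

The untreated sources together contribute 10^(94.3/10) = 2.692e+09, i.e. 94.30 dB SPL.
The limit corresponds to 10^(97.4/10) = 5.495e+09; subtracting the fixed part leaves 2.804e+09 for the diesel generator, i.e. 94.48 dB SPL.
So the diesel generator must be reduced from 98.2 to 94.48 dB SPL: IL = 3.72 dB.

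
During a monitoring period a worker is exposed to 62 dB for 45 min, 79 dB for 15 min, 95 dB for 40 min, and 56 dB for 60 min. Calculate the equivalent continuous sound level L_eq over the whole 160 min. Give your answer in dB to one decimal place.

L_eq = 10·log₁₀[(1/T)·Σ tᵢ·10^(Lᵢ/10)] with T = 160 min.
Σ tᵢ·10^(Lᵢ/10) = 45·10^(62/10) + 15·10^(79/10) + 40·10^(95/10) + 60·10^(56/10) = 1.278e+11.
L_eq = 10·log₁₀(1.278e+11/160) = 89.02 dB.

89.0 dB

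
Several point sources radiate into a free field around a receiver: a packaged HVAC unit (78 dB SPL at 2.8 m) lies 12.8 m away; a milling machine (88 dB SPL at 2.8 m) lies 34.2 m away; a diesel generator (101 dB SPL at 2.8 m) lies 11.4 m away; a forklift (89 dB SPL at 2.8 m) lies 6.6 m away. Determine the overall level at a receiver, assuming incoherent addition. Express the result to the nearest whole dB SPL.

90 dB SPL

Apply inverse-square spreading to bring every level to the receiver, then sum 10^(L/10).
packaged HVAC unit: 78 − 20·log₁₀(12.8/2.8) = 78 − 13.20 = 64.80 dB SPL.
milling machine: 88 − 20·log₁₀(34.2/2.8) = 88 − 21.74 = 66.26 dB SPL.
diesel generator: 101 − 20·log₁₀(11.4/2.8) = 101 − 12.19 = 88.81 dB SPL.
forklift: 89 − 20·log₁₀(6.6/2.8) = 89 − 7.45 = 81.55 dB SPL.
Σ 10^(L/10) = 9.097e+08 → L_total = 10·log₁₀(9.097e+08) = 89.59 dB SPL.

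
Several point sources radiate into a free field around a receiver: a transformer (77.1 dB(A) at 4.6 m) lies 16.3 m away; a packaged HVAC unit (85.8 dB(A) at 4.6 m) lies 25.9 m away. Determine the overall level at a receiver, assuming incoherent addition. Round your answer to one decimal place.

Propagate each source to the receiver with L = L_ref − 20·log₁₀(r/r_ref), then add intensities.
transformer: 77.1 − 20·log₁₀(16.3/4.6) = 77.1 − 10.99 = 66.11 dB(A).
packaged HVAC unit: 85.8 − 20·log₁₀(25.9/4.6) = 85.8 − 15.01 = 70.79 dB(A).
Σ 10^(L/10) = 1.608e+07 → L_total = 10·log₁₀(1.608e+07) = 72.06 dB(A).

72.1 dB(A)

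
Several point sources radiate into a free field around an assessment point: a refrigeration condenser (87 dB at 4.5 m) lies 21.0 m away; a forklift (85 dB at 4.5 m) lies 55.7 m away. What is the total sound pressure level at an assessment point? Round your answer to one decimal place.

Propagate each source to the receiver with L = L_ref − 20·log₁₀(r/r_ref), then add intensities.
refrigeration condenser: 87 − 20·log₁₀(21.0/4.5) = 87 − 13.38 = 73.62 dB.
forklift: 85 − 20·log₁₀(55.7/4.5) = 85 − 21.85 = 63.15 dB.
Σ 10^(L/10) = 2.508e+07 → L_total = 10·log₁₀(2.508e+07) = 73.99 dB.

74.0 dB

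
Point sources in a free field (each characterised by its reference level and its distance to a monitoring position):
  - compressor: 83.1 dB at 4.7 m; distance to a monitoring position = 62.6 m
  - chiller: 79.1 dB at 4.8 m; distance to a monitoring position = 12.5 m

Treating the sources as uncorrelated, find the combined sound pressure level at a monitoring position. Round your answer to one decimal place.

Apply inverse-square spreading to bring every level to the receiver, then sum 10^(L/10).
compressor: 83.1 − 20·log₁₀(62.6/4.7) = 83.1 − 22.49 = 60.61 dB.
chiller: 79.1 − 20·log₁₀(12.5/4.8) = 79.1 − 8.31 = 70.79 dB.
Σ 10^(L/10) = 1.314e+07 → L_total = 10·log₁₀(1.314e+07) = 71.18 dB.

71.2 dB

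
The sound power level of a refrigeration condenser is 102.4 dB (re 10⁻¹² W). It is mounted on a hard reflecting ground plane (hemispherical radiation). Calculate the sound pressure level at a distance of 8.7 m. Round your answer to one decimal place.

L_p = L_w − 10·log₁₀(2π·r²) with r = 8.7 m.
2π·r² = 475.6 m², 10·log₁₀ of that is 26.772 dB.
L_p = 102.4 − 26.772 = 75.63 dB.

75.6 dB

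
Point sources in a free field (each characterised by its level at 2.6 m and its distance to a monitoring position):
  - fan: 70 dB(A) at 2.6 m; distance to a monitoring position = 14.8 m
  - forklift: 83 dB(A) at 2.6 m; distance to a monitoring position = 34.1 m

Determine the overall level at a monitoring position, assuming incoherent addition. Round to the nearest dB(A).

Apply inverse-square spreading to bring every level to the receiver, then sum 10^(L/10).
fan: 70 − 20·log₁₀(14.8/2.6) = 70 − 15.11 = 54.89 dB(A).
forklift: 83 − 20·log₁₀(34.1/2.6) = 83 − 22.36 = 60.64 dB(A).
Σ 10^(L/10) = 1.469e+06 → L_total = 10·log₁₀(1.469e+06) = 61.67 dB(A).

62 dB(A)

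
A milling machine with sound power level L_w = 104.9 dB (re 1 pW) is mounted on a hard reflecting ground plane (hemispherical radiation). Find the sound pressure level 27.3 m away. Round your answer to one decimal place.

68.2 dB

L_p = L_w − 10·log₁₀(2π·r²) with r = 27.3 m.
2π·r² = 4683 m², 10·log₁₀ of that is 36.705 dB.
L_p = 104.9 − 36.705 = 68.19 dB.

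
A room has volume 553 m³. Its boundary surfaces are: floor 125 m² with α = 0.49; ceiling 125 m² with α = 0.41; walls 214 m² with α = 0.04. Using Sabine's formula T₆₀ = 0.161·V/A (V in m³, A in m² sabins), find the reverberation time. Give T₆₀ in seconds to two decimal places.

Total absorption A = 125·0.49 + 125·0.41 + 214·0.04 = 121.06 m² sabins.
T₆₀ = 0.161 × 553 / 121.06 = 0.735 s.

0.74 s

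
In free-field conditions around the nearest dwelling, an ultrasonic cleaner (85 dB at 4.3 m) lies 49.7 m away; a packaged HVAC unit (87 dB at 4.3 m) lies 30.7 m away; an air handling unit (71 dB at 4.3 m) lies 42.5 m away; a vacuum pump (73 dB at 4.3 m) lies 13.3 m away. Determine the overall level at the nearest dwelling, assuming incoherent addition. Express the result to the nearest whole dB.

72 dB

Apply inverse-square spreading to bring every level to the receiver, then sum 10^(L/10).
ultrasonic cleaner: 85 − 20·log₁₀(49.7/4.3) = 85 − 21.26 = 63.74 dB.
packaged HVAC unit: 87 − 20·log₁₀(30.7/4.3) = 87 − 17.07 = 69.93 dB.
air handling unit: 71 − 20·log₁₀(42.5/4.3) = 71 − 19.90 = 51.10 dB.
vacuum pump: 73 − 20·log₁₀(13.3/4.3) = 73 − 9.81 = 63.19 dB.
Σ 10^(L/10) = 1.441e+07 → L_total = 10·log₁₀(1.441e+07) = 71.59 dB.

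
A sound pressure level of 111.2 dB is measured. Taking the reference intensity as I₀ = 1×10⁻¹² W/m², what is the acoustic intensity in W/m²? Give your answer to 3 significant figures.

I = I₀·10^(L/10) = 10⁻¹² × 10^(111.2/10) = 10^(-0.880).

0.132 W/m²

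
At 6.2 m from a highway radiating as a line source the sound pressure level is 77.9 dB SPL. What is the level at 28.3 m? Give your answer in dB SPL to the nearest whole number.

71 dB SPL

Cylindrical spreading from a line source gives a 10·log₁₀(r₂/r₁) drop.
L₂ = 77.9 − 10·log₁₀(28.3/6.2) = 77.9 − 6.594 = 71.31 dB SPL.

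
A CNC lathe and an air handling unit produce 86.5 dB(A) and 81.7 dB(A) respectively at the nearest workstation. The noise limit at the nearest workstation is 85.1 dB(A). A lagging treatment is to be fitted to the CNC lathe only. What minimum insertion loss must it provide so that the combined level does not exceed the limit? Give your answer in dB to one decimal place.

Fixed contribution from the other source: Σ 10^(L/10) = 10^(81.7/10) = 1.479e+08 (81.70 dB(A)).
To meet 85.1 dB(A) overall, the treated CNC lathe may contribute at most 10^(85.1/10) − 1.479e+08 = 1.757e+08, i.e. 82.45 dB(A).
Required insertion loss = 86.5 − 82.45 = 4.05 dB.

4.1 dB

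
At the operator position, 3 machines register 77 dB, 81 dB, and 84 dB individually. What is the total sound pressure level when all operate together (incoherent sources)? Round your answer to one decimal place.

86.3 dB

For uncorrelated sources the intensities add, so convert each level to linear form, sum, and take 10·log₁₀ of the total.
Σ 10^(L/10) = 10^(77/10) + 10^(81/10) + 10^(84/10) = 4.272e+08.
L_total = 10·log₁₀(4.272e+08) = 86.31 dB.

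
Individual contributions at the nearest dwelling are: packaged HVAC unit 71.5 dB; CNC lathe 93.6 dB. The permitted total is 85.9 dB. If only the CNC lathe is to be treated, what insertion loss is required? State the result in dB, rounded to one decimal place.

7.9 dB

The untreated sources together contribute 10^(71.5/10) = 1.413e+07, i.e. 71.50 dB.
To meet 85.9 dB overall, the treated CNC lathe may contribute at most 10^(85.9/10) − 1.413e+07 = 3.749e+08, i.e. 85.74 dB.
So the CNC lathe must be reduced from 93.6 to 85.74 dB: IL = 7.86 dB.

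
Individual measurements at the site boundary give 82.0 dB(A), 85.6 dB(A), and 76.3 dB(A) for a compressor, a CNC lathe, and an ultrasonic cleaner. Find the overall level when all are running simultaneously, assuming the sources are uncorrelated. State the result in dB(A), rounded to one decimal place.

Incoherent sources combine by intensity addition: L_total = 10·log₁₀(Σ 10^(L_i/10)).
Σ 10^(L/10) = 10^(82.0/10) + 10^(85.6/10) + 10^(76.3/10) = 5.642e+08.
L_total = 10·log₁₀(5.642e+08) = 87.51 dB(A).

87.5 dB(A)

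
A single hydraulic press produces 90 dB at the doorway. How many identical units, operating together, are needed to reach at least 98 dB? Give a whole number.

7

Need L₁ + 10·log₁₀ N ≥ 98, i.e. log₁₀ N ≥ 0.80.
N ≥ 10^(8.0/10) = 6.310, so N = 7.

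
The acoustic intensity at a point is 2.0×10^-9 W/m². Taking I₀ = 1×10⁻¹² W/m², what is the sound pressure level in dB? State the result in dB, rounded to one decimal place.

33.0 dB

I/I₀ = 2.0×10^-9/10⁻¹² = 2.0×10^3, and L = 10·log₁₀(I/I₀).
L = 10·(0.3010 + 3) = 33.01 dB.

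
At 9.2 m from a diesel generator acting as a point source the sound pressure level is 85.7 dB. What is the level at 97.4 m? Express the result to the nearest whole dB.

65 dB

Point-source attenuation: ΔL = 20·log₁₀(r₂/r₁) = 20·log₁₀(97.4/9.2) = 20.495 dB.
L₂ = 85.7 − 20·log₁₀(97.4/9.2) = 85.7 − 20.495 = 65.20 dB.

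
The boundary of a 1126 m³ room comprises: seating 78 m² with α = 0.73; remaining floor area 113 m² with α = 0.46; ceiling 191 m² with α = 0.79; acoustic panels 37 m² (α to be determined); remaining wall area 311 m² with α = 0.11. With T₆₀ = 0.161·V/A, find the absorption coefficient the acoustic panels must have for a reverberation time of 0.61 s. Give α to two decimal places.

0.09

Required total absorption A = 0.161·1126/0.61 = 297.19 m².
Absorption from the other surfaces = 78·0.73 + 113·0.46 + 191·0.79 + 311·0.11 = 294.02 m², so the acoustic panels must supply 3.17 m² over 37 m².
α = 3.17/37 = 0.086.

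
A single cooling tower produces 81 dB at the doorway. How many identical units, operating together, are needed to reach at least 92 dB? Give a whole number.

13

N identical sources give L₁ + 10·log₁₀ N, so require 10·log₁₀ N ≥ 92 − 81 = 11.0 dB.
N ≥ 10^(11.0/10) = 12.589, so N = 13.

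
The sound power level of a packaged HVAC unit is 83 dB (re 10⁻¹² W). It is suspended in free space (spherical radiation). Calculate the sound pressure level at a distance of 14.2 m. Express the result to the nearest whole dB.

49 dB

Free-field spherical radiation: L_p = L_w − 10·log₁₀(4π·r²), r = 14.2 m.
4π·r² = 2534 m², 10·log₁₀ of that is 34.038 dB.
L_p = 83 − 34.038 = 48.96 dB.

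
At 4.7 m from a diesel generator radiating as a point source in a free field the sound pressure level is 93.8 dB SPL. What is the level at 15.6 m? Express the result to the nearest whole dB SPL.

Spherical spreading from a point source gives a 20·log₁₀(r₂/r₁) drop.
L₂ = 93.8 − 20·log₁₀(15.6/4.7) = 93.8 − 10.421 = 83.38 dB SPL.

83 dB SPL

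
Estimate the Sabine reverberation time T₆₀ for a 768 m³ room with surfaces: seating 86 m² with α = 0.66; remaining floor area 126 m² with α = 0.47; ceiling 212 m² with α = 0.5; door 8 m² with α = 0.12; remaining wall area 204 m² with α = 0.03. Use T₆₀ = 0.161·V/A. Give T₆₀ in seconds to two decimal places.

A = Σ Sᵢαᵢ = 86·0.66 + 126·0.47 + 212·0.5 + 8·0.12 + 204·0.03 = 229.06 m².
T₆₀ = 0.161 × 768 / 229.06 = 0.540 s.

0.54 s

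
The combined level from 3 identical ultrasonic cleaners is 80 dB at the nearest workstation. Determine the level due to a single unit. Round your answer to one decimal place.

3 equal contributions raise the level by 10·log₁₀ 3 = 4.771 dB, so each unit alone gives 80 − 4.771.

75.2 dB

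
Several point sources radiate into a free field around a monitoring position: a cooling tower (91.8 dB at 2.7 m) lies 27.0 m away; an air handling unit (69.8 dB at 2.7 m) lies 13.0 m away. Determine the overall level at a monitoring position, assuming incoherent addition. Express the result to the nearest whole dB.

72 dB

Apply inverse-square spreading to bring every level to the receiver, then sum 10^(L/10).
cooling tower: 91.8 − 20·log₁₀(27.0/2.7) = 91.8 − 20.00 = 71.80 dB.
air handling unit: 69.8 − 20·log₁₀(13.0/2.7) = 69.8 − 13.65 = 56.15 dB.
Σ 10^(L/10) = 1.555e+07 → L_total = 10·log₁₀(1.555e+07) = 71.92 dB.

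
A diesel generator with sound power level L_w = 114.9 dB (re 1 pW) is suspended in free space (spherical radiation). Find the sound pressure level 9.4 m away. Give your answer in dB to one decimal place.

Free-field spherical radiation: L_p = L_w − 10·log₁₀(4π·r²), r = 9.4 m.
4π·r² = 1110 m², 10·log₁₀ of that is 30.455 dB.
L_p = 114.9 − 30.455 = 84.45 dB.

84.4 dB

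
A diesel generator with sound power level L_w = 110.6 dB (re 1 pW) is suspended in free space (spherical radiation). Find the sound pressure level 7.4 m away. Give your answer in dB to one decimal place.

82.2 dB

The power spreads over a sphere of area 4π·r², so L_p = L_w − 10·log₁₀(4π·r²).
4π·r² = 688.1 m², 10·log₁₀ of that is 28.377 dB.
L_p = 110.6 − 28.377 = 82.22 dB.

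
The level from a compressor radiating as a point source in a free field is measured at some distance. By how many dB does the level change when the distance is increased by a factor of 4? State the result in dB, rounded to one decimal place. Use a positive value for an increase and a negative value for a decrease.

With spherical spreading the level changes by −20·log₁₀(r₂/r₁).
ΔL = −20·log₁₀(4) = -12.04 dB.

-12.0 dB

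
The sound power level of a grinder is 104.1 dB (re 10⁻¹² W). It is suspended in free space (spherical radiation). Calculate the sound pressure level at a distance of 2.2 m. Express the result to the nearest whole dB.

86 dB

Free-field spherical radiation: L_p = L_w − 10·log₁₀(4π·r²), r = 2.2 m.
4π·r² = 60.82 m², 10·log₁₀ of that is 17.841 dB.
L_p = 104.1 − 17.841 = 86.26 dB.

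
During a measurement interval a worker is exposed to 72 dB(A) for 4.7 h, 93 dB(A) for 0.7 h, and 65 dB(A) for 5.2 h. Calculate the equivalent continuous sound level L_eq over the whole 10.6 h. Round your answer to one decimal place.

81.5 dB(A)

L_eq = 10·log₁₀[(1/T)·Σ tᵢ·10^(Lᵢ/10)] with T = 10.6 h.
Σ tᵢ·10^(Lᵢ/10) = 4.7·10^(72/10) + 0.7·10^(93/10) + 5.2·10^(65/10) = 1.488e+09.
L_eq = 10·log₁₀(1.488e+09/10.6) = 81.47 dB(A).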